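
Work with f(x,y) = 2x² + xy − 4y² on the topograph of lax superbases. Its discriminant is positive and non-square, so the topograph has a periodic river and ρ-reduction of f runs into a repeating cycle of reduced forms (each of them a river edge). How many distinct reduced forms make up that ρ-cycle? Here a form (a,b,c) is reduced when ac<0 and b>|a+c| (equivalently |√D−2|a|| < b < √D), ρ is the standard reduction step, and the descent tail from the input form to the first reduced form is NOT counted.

D = 33, ⌊√D⌋ = 5
descent: ρ → (-4,-1,2)
descent: ρ → (2,5,-1)  [lands on river]
river: ρ → (-1,5,2)
river: ρ → (2,3,-3)
river: ρ → (-3,3,2)
ρ-cycle length = 4 (tail of 2 descent steps not counted)

4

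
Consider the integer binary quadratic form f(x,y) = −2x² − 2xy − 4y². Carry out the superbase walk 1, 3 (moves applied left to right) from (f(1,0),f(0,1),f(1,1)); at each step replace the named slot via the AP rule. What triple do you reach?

start (-2,-4,-8) = (f(1,0),f(0,1),f(1,1))
replace slot 1: 2·((-4)+(-8)) − (-2) = -22 → (-22,-4,-8)
replace slot 3: 2·((-22)+(-4)) − (-8) = -44 → (-22,-4,-44)

-22,-4,-44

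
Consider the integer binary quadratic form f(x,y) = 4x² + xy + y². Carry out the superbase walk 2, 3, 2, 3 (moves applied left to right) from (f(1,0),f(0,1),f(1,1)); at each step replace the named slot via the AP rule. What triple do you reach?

start (4,1,6) = (f(1,0),f(0,1),f(1,1))
replace slot 2: 2·(4+6) − 1 = 19 → (4,19,6)
replace slot 3: 2·(4+19) − 6 = 40 → (4,19,40)
replace slot 2: 2·(4+40) − 19 = 69 → (4,69,40)
replace slot 3: 2·(4+69) − 40 = 106 → (4,69,106)

4,69,106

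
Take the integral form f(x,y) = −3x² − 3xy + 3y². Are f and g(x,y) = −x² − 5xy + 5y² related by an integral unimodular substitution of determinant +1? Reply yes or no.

D₁ = 45, D₂ = 45
river cycle of f (length 2): (3, 3, -3), (-3, 3, 3)
river cycle of g (length 2): (5, 5, -1), (-1, 5, 5)
cycles differ ⇒ inequivalent

no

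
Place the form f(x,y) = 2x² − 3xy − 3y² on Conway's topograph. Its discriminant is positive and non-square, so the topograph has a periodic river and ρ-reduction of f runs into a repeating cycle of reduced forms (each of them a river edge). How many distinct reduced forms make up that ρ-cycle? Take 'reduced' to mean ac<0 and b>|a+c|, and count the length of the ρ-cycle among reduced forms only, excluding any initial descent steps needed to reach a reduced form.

D = 33, ⌊√D⌋ = 5
descent: ρ → (-3,3,2)  [lands on river]
river: ρ → (2,5,-1)
river: ρ → (-1,5,2)
river: ρ → (2,3,-3)
ρ-cycle length = 4 (tail of 1 descent step not counted)

4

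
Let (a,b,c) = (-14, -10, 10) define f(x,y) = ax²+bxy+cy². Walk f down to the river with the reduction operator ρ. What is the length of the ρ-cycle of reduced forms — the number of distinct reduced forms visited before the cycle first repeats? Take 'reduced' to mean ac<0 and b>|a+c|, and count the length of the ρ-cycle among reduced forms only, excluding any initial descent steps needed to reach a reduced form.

D = 660, ⌊√D⌋ = 25
descent: ρ → (10,10,-14)  [lands on river]
river: ρ → (-14,18,6)
river: ρ → (6,18,-14)
river: ρ → (-14,10,10)
ρ-cycle length = 4 (tail of 1 descent step not counted)

4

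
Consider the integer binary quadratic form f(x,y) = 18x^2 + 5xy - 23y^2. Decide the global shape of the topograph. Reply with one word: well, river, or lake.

D = b²−4ac = 5² − 4·18·(-23) = 1681
D = 41² is a perfect square ⇒ form factors over ℤ ⇒ lakes

lake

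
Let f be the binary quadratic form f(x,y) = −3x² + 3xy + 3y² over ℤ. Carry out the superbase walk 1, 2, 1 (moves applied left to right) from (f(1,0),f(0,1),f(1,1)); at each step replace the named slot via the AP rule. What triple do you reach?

start (-3,3,3) = (f(1,0),f(0,1),f(1,1))
replace slot 1: 2·(3+3) − (-3) = 15 → (15,3,3)
replace slot 2: 2·(15+3) − 3 = 33 → (15,33,3)
replace slot 1: 2·(33+3) − 15 = 57 → (57,33,3)

57,33,3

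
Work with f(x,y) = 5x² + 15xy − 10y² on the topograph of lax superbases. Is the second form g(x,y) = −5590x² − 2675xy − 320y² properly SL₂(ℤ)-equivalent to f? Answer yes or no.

D₁ = 425, D₂ = 425
river cycle of f (length 6): (-10, 5, 10), (10, 15, -5), (-5, 15, 10), (10, 5, -10), (-10, 15, 5), (5, 15, -10)
river cycle of g (length 6): (-10, 5, 10), (10, 15, -5), (-5, 15, 10), (10, 5, -10), (-10, 15, 5), (5, 15, -10)
cycles coincide ⇒ equivalent

yes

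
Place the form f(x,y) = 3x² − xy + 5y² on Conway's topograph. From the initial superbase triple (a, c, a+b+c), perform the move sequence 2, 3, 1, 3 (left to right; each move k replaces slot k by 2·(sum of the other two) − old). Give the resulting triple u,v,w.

start (3,5,7) = (f(1,0),f(0,1),f(1,1))
replace slot 2: 2·(3+7) − 5 = 15 → (3,15,7)
replace slot 3: 2·(3+15) − 7 = 29 → (3,15,29)
replace slot 1: 2·(15+29) − 3 = 85 → (85,15,29)
replace slot 3: 2·(85+15) − 29 = 171 → (85,15,171)

85,15,171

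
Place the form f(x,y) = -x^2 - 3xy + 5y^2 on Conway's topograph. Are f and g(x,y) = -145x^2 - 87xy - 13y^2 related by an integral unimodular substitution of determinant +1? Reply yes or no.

D₁ = 29, D₂ = 29
river cycle of f (length 2): (-1, 5, 1), (1, 5, -1)
river cycle of g (length 2): (-1, 5, 1), (1, 5, -1)
cycles coincide ⇒ equivalent

yes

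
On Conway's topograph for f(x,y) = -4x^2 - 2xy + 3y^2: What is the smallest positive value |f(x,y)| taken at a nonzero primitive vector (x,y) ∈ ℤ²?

descent: ρ → (3,2,-4)  [lands on river]
river: ρ → (-4,6,1)
river: ρ → (1,6,-4)
river: ρ → (-4,2,3)
river: ρ → (3,4,-3)
river: ρ → (-3,2,4)
river: ρ → (4,6,-1)
river: ρ → (-1,6,4)
river: ρ → (4,2,-3)
river: ρ → (-3,4,3)
closes: descent 1, river 10
min |a| on river = 1

1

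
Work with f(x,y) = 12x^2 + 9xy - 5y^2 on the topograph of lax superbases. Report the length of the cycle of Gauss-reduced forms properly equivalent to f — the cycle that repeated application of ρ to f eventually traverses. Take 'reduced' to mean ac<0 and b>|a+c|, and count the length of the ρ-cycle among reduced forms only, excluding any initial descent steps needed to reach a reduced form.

D = 321, ⌊√D⌋ = 17
river: ρ → (-5,11,10)
river: ρ → (10,9,-6)
river: ρ → (-6,15,4)
river: ρ → (4,17,-2)
river: ρ → (-2,15,12)
river: ρ → (12,9,-5)
ρ-cycle length = 6 (tail of 0 descent steps not counted)

6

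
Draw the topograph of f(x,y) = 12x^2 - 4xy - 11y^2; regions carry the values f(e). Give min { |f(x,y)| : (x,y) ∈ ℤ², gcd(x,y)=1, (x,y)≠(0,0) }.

descent: ρ → (-11,4,12)  [lands on river]
river: ρ → (12,20,-3)
river: ρ → (-3,22,5)
river: ρ → (5,18,-11)
closes: descent 1, river 4
min |a| on river = 3

3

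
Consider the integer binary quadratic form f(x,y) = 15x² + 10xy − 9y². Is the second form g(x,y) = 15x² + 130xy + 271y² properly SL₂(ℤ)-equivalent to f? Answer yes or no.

D₁ = 640, D₂ = 640
river cycle of f (length 8): (-9, 8, 16), (16, 24, -1), (-1, 24, 16), (16, 8, -9), (-9, 10, 15), (15, 20, -4), (-4, 20, 15), (15, 10, -9)
river cycle of g (length 8): (15, 10, -9), (-9, 8, 16), (16, 24, -1), (-1, 24, 16), (16, 8, -9), (-9, 10, 15), (15, 20, -4), (-4, 20, 15)
cycles coincide ⇒ equivalent

yes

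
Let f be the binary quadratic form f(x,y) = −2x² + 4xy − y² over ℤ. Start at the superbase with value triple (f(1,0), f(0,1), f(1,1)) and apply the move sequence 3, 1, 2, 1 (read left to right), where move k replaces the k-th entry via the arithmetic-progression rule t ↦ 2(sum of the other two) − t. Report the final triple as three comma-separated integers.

start (-2,-1,1) = (f(1,0),f(0,1),f(1,1))
replace slot 3: 2·((-2)+(-1)) − 1 = -7 → (-2,-1,-7)
replace slot 1: 2·((-1)+(-7)) − (-2) = -14 → (-14,-1,-7)
replace slot 2: 2·((-14)+(-7)) − (-1) = -41 → (-14,-41,-7)
replace slot 1: 2·((-41)+(-7)) − (-14) = -82 → (-82,-41,-7)

-82,-41,-7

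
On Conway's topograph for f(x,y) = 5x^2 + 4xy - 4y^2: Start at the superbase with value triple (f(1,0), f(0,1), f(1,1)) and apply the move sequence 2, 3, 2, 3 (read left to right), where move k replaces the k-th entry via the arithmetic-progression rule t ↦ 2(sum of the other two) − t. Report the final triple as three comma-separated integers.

start (5,-4,5) = (f(1,0),f(0,1),f(1,1))
replace slot 2: 2·(5+5) − (-4) = 24 → (5,24,5)
replace slot 3: 2·(5+24) − 5 = 53 → (5,24,53)
replace slot 2: 2·(5+53) − 24 = 92 → (5,92,53)
replace slot 3: 2·(5+92) − 53 = 141 → (5,92,141)

5,92,141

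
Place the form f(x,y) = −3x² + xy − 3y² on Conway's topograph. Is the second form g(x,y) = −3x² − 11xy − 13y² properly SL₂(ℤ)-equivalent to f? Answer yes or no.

D₁ = -35, D₂ = -35
f is negative-definite; reduce −f:
−f: flip: (3,-1,3)→(3,1,3)
−f: reduced (well bottom): (3,1,3) with a≤c, −a<b≤a
flip sign back: reduced form of f is (-3,-1,-3)
g is negative-definite; reduce −g:
−g: translate: b→-1 (≡11 mod 6), so (3,11,13)→(3,-1,3)
−g: flip: (3,-1,3)→(3,1,3)
−g: reduced (well bottom): (3,1,3) with a≤c, −a<b≤a
flip sign back: reduced form of g is (-3,-1,-3)
reduced forms (-3, -1, -3) vs (-3, -1, -3) ⇒ equivalent

yes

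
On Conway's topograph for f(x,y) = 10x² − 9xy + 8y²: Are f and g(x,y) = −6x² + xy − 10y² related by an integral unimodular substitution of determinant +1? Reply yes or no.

D₁ = -239, D₂ = -239
f: flip: (10,-9,8)→(8,9,10)
f: translate: b→-7 (≡9 mod 16), so (8,9,10)→(8,-7,9)
f: reduced (well bottom): (8,-7,9) with a≤c, −a<b≤a
g is negative-definite; reduce −g:
−g: reduced (well bottom): (6,-1,10) with a≤c, −a<b≤a
flip sign back: reduced form of g is (-6,1,-10)
reduced forms (8, -7, 9) vs (-6, 1, -10) ⇒ inequivalent

no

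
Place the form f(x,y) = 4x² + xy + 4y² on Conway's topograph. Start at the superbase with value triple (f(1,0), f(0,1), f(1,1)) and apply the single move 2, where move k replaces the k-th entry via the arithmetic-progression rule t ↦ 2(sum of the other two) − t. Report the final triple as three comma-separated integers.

start (4,4,9) = (f(1,0),f(0,1),f(1,1))
replace slot 2: 2·(4+9) − 4 = 22 → (4,22,9)

4,22,9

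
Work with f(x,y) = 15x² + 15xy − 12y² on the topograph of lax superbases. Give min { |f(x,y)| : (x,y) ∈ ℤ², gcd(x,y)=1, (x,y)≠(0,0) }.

river: ρ → (-12,9,18)
river: ρ → (18,27,-3)
river: ρ → (-3,27,18)
river: ρ → (18,9,-12)
river: ρ → (-12,15,15)
river: ρ → (15,15,-12)
closes: descent 0, river 6
min |a| on river = 3

3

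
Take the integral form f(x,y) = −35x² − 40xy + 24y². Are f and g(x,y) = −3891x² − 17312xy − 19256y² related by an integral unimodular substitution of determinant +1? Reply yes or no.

D₁ = 4960, D₂ = 4960
river cycle of f (length 16): (24, 40, -35), (-35, 30, 29), (29, 28, -36), (-36, 44, 21), (21, 40, -40), (-40, 40, 21), (21, 44, -36), (-36, 28, 29), (29, 30, -35), (-35, 40, 24), … (6 more)
river cycle of g (length 16): (-35, 30, 29), (29, 28, -36), (-36, 44, 21), (21, 40, -40), (-40, 40, 21), (21, 44, -36), (-36, 28, 29), (29, 30, -35), (-35, 40, 24), (24, 56, -19), … (6 more)
cycles coincide ⇒ equivalent

yes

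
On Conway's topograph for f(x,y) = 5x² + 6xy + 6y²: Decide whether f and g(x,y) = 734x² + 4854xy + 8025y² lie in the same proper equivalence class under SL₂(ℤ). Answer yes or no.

D₁ = -84, D₂ = -84
f: translate: b→-4 (≡6 mod 10), so (5,6,6)→(5,-4,5)
f: flip: (5,-4,5)→(5,4,5)
f: reduced (well bottom): (5,4,5) with a≤c, −a<b≤a
g: translate: b→450 (≡4854 mod 1468), so (734,4854,8025)→(734,450,69)
g: flip: (734,450,69)→(69,-450,734)
g: translate: b→-36 (≡-450 mod 138), so (69,-450,734)→(69,-36,5)
g: flip: (69,-36,5)→(5,36,69)
g: translate: b→-4 (≡36 mod 10), so (5,36,69)→(5,-4,5)
g: flip: (5,-4,5)→(5,4,5)
g: reduced (well bottom): (5,4,5) with a≤c, −a<b≤a
reduced forms (5, 4, 5) vs (5, 4, 5) ⇒ equivalent

yes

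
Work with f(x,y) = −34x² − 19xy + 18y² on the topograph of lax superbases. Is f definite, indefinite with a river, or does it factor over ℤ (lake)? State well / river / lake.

D = b²−4ac = (-19)² − 4·(-34)·18 = 2809
D = 53² is a perfect square ⇒ form factors over ℤ ⇒ lakes

lake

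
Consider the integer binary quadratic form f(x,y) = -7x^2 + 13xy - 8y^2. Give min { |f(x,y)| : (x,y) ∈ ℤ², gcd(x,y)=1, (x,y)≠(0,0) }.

translate: b→1 (≡-13 mod 14), so (7,-13,8)→(7,1,2)
flip: (7,1,2)→(2,-1,7)
reduced (well bottom): (2,-1,7) with a≤c, −a<b≤a
well minimum |f| = |-2| = 2 (negative-definite)

2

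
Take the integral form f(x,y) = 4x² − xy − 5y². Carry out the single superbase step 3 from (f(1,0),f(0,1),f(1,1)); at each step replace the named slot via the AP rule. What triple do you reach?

start (4,-5,-2) = (f(1,0),f(0,1),f(1,1))
replace slot 3: 2·(4+(-5)) − (-2) = 0 → (4,-5,0)

4,-5,0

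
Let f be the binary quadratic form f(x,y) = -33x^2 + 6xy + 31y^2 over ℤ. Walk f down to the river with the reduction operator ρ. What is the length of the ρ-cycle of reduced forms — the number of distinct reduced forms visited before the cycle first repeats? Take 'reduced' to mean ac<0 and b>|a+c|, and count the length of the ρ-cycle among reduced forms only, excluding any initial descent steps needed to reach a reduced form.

D = 4128, ⌊√D⌋ = 64
river: ρ → (31,56,-8)
river: ρ → (-8,56,31)
river: ρ → (31,6,-33)
river: ρ → (-33,60,4)
river: ρ → (4,60,-33)
river: ρ → (-33,6,31)
ρ-cycle length = 6 (tail of 0 descent steps not counted)

6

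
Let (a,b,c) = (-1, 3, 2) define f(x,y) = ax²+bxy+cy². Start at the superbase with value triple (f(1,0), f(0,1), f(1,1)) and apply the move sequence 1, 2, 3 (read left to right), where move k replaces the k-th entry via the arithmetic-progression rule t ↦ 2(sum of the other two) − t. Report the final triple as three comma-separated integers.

start (-1,2,4) = (f(1,0),f(0,1),f(1,1))
replace slot 1: 2·(2+4) − (-1) = 13 → (13,2,4)
replace slot 2: 2·(13+4) − 2 = 32 → (13,32,4)
replace slot 3: 2·(13+32) − 4 = 86 → (13,32,86)

13,32,86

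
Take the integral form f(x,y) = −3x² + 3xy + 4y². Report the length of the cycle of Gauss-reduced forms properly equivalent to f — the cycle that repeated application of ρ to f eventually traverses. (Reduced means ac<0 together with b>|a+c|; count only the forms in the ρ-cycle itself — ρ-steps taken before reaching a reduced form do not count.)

D = 57, ⌊√D⌋ = 7
river: ρ → (4,5,-2)
river: ρ → (-2,7,1)
river: ρ → (1,7,-2)
river: ρ → (-2,5,4)
river: ρ → (4,3,-3)
river: ρ → (-3,3,4)
ρ-cycle length = 6 (tail of 0 descent steps not counted)

6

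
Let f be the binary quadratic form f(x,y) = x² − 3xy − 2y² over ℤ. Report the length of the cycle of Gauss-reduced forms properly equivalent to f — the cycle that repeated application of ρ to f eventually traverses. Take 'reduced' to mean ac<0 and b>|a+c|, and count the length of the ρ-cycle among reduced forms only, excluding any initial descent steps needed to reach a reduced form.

D = 17, ⌊√D⌋ = 4
descent: ρ → (-2,3,1)  [lands on river]
river: ρ → (1,3,-2)
river: ρ → (-2,1,2)
river: ρ → (2,3,-1)
river: ρ → (-1,3,2)
river: ρ → (2,1,-2)
ρ-cycle length = 6 (tail of 1 descent step not counted)

6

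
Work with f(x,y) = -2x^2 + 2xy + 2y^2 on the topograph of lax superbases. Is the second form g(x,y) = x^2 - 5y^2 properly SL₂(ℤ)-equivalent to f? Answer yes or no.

D₁ = 20, D₂ = 20
river cycle of f (length 2): (2, 2, -2), (-2, 2, 2)
river cycle of g (length 2): (1, 4, -1), (-1, 4, 1)
cycles differ ⇒ inequivalent

no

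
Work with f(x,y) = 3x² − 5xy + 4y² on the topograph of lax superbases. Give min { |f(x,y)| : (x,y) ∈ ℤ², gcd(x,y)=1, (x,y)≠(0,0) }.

translate: b→1 (≡-5 mod 6), so (3,-5,4)→(3,1,2)
flip: (3,1,2)→(2,-1,3)
reduced (well bottom): (2,-1,3) with a≤c, −a<b≤a
well minimum = a = 2

2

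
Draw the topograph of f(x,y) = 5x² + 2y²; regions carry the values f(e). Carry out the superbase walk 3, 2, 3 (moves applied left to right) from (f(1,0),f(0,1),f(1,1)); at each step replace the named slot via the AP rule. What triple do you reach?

start (5,2,7) = (f(1,0),f(0,1),f(1,1))
replace slot 3: 2·(5+2) − 7 = 7 → (5,2,7)
replace slot 2: 2·(5+7) − 2 = 22 → (5,22,7)
replace slot 3: 2·(5+22) − 7 = 47 → (5,22,47)

5,22,47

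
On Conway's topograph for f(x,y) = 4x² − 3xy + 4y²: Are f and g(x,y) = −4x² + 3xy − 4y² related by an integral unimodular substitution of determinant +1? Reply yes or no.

D₁ = -55, D₂ = -55
f: flip: (4,-3,4)→(4,3,4)
f: reduced (well bottom): (4,3,4) with a≤c, −a<b≤a
g is negative-definite; reduce −g:
−g: flip: (4,-3,4)→(4,3,4)
−g: reduced (well bottom): (4,3,4) with a≤c, −a<b≤a
flip sign back: reduced form of g is (-4,-3,-4)
reduced forms (4, 3, 4) vs (-4, -3, -4) ⇒ inequivalent

no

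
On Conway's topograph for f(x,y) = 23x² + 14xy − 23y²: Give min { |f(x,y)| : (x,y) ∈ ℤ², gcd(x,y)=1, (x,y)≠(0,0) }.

river: ρ → (-23,32,14)
river: ρ → (14,24,-31)
river: ρ → (-31,38,7)
river: ρ → (7,46,-7)
river: ρ → (-7,38,31)
river: ρ → (31,24,-14)
river: ρ → (-14,32,23)
river: ρ → (23,14,-23)
closes: descent 0, river 8
min |a| on river = 7

7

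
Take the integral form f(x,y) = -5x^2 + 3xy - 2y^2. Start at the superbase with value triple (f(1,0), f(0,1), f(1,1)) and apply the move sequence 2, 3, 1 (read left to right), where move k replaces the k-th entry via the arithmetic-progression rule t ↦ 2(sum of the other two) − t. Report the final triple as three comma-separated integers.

start (-5,-2,-4) = (f(1,0),f(0,1),f(1,1))
replace slot 2: 2·((-5)+(-4)) − (-2) = -16 → (-5,-16,-4)
replace slot 3: 2·((-5)+(-16)) − (-4) = -38 → (-5,-16,-38)
replace slot 1: 2·((-16)+(-38)) − (-5) = -103 → (-103,-16,-38)

-103,-16,-38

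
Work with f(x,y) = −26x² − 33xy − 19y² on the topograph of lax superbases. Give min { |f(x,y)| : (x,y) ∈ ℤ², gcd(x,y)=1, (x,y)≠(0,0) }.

translate: b→-19 (≡33 mod 52), so (26,33,19)→(26,-19,12)
flip: (26,-19,12)→(12,19,26)
translate: b→-5 (≡19 mod 24), so (12,19,26)→(12,-5,19)
reduced (well bottom): (12,-5,19) with a≤c, −a<b≤a
well minimum |f| = |-12| = 12 (negative-definite)

12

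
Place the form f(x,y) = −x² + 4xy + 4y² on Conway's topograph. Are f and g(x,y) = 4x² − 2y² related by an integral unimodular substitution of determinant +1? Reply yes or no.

D₁ = 32, D₂ = 32
river cycle of f (length 2): (4, 4, -1), (-1, 4, 4)
river cycle of g (length 2): (-2, 4, 2), (2, 4, -2)
cycles differ ⇒ inequivalent

no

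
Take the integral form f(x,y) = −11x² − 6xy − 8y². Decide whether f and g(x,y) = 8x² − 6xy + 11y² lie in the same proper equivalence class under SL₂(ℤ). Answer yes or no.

D₁ = -316, D₂ = -316
f is negative-definite; reduce −f:
−f: flip: (11,6,8)→(8,-6,11)
−f: reduced (well bottom): (8,-6,11) with a≤c, −a<b≤a
flip sign back: reduced form of f is (-8,6,-11)
g: reduced (well bottom): (8,-6,11) with a≤c, −a<b≤a
reduced forms (-8, 6, -11) vs (8, -6, 11) ⇒ inequivalent

no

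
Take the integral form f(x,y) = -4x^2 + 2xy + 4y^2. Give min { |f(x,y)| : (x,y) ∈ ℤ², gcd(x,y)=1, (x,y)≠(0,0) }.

river: ρ → (4,6,-2)
river: ρ → (-2,6,4)
river: ρ → (4,2,-4)
river: ρ → (-4,6,2)
river: ρ → (2,6,-4)
river: ρ → (-4,2,4)
closes: descent 0, river 6
min |a| on river = 2

2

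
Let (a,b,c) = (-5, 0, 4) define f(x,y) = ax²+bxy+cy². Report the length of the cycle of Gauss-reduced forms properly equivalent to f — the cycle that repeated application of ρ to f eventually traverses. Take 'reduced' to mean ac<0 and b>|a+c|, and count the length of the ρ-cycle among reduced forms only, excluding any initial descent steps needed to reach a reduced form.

D = 80, ⌊√D⌋ = 8
descent: ρ → (4,8,-1)  [lands on river]
river: ρ → (-1,8,4)
ρ-cycle length = 2 (tail of 1 descent step not counted)

2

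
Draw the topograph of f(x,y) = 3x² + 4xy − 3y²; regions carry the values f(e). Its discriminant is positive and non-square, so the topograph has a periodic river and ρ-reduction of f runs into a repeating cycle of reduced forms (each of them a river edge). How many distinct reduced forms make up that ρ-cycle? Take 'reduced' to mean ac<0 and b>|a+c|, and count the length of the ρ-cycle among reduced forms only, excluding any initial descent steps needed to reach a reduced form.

D = 52, ⌊√D⌋ = 7
river: ρ → (-3,2,4)
river: ρ → (4,6,-1)
river: ρ → (-1,6,4)
river: ρ → (4,2,-3)
river: ρ → (-3,4,3)
river: ρ → (3,2,-4)
river: ρ → (-4,6,1)
river: ρ → (1,6,-4)
river: ρ → (-4,2,3)
river: ρ → (3,4,-3)
ρ-cycle length = 10 (tail of 0 descent steps not counted)

10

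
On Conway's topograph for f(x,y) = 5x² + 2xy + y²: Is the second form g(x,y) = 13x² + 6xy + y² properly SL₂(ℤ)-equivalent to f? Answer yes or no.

D₁ = -16, D₂ = -16
f: flip: (5,2,1)→(1,-2,5)
f: translate: b→0 (≡-2 mod 2), so (1,-2,5)→(1,0,4)
f: reduced (well bottom): (1,0,4) with a≤c, −a<b≤a
g: flip: (13,6,1)→(1,-6,13)
g: translate: b→0 (≡-6 mod 2), so (1,-6,13)→(1,0,4)
g: reduced (well bottom): (1,0,4) with a≤c, −a<b≤a
reduced forms (1, 0, 4) vs (1, 0, 4) ⇒ equivalent

yes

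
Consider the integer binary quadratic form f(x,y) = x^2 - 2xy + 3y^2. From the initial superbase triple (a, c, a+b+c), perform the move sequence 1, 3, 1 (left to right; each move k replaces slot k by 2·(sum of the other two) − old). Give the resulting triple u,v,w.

start (1,3,2) = (f(1,0),f(0,1),f(1,1))
replace slot 1: 2·(3+2) − 1 = 9 → (9,3,2)
replace slot 3: 2·(9+3) − 2 = 22 → (9,3,22)
replace slot 1: 2·(3+22) − 9 = 41 → (41,3,22)

41,3,22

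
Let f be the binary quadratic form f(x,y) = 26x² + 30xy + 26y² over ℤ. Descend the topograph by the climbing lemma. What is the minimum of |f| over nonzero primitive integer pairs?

translate: b→-22 (≡30 mod 52), so (26,30,26)→(26,-22,22)
flip: (26,-22,22)→(22,22,26)
reduced (well bottom): (22,22,26) with a≤c, −a<b≤a
well minimum = a = 22

22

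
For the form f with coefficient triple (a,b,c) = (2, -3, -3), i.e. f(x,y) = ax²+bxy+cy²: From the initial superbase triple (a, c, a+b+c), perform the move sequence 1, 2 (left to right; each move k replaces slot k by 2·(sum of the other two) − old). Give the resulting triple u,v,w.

start (2,-3,-4) = (f(1,0),f(0,1),f(1,1))
replace slot 1: 2·((-3)+(-4)) − 2 = -16 → (-16,-3,-4)
replace slot 2: 2·((-16)+(-4)) − (-3) = -37 → (-16,-37,-4)

-16,-37,-4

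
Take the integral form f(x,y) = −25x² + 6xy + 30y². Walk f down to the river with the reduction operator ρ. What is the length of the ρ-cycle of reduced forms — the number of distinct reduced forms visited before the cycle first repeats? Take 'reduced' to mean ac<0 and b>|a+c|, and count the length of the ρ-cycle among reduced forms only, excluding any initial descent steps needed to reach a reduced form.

D = 3036, ⌊√D⌋ = 55
river: ρ → (30,54,-1)
river: ρ → (-1,54,30)
river: ρ → (30,6,-25)
river: ρ → (-25,44,11)
river: ρ → (11,44,-25)
river: ρ → (-25,6,30)
ρ-cycle length = 6 (tail of 0 descent steps not counted)

6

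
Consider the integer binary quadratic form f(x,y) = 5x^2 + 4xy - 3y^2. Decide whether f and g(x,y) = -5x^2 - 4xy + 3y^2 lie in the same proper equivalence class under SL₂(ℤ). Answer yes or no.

D₁ = 76, D₂ = 76
river cycle of f (length 6): (-3, 8, 1), (1, 8, -3), (-3, 4, 5), (5, 6, -2), (-2, 6, 5), (5, 4, -3)
river cycle of g (length 6): (3, 4, -5), (-5, 6, 2), (2, 6, -5), (-5, 4, 3), (3, 8, -1), (-1, 8, 3)
cycles differ ⇒ inequivalent

no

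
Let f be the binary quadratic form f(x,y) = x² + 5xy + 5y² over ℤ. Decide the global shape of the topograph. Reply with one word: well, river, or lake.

D = b²−4ac = 5² − 4·1·5 = 5
D > 0 non-square ⇒ indefinite ⇒ periodic river

river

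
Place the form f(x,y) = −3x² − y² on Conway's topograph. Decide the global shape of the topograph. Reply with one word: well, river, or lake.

D = b²−4ac = 0² − 4·(-3)·(-1) = -12
D < 0 ⇒ definite ⇒ every region one sign ⇒ single well

well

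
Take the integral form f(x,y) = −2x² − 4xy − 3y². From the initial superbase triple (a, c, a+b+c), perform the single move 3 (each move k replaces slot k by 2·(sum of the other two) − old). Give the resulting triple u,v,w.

start (-2,-3,-9) = (f(1,0),f(0,1),f(1,1))
replace slot 3: 2·((-2)+(-3)) − (-9) = -1 → (-2,-3,-1)

-2,-3,-1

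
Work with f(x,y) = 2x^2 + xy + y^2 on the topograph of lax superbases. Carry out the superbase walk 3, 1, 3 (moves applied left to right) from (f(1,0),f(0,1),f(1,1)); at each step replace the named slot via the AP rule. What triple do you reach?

start (2,1,4) = (f(1,0),f(0,1),f(1,1))
replace slot 3: 2·(2+1) − 4 = 2 → (2,1,2)
replace slot 1: 2·(1+2) − 2 = 4 → (4,1,2)
replace slot 3: 2·(4+1) − 2 = 8 → (4,1,8)

4,1,8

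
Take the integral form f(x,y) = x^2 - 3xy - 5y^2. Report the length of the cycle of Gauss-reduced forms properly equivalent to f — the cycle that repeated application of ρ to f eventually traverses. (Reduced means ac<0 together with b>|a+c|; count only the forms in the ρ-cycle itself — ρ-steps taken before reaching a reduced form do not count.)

D = 29, ⌊√D⌋ = 5
descent: ρ → (-5,3,1)
descent: ρ → (1,5,-1)  [lands on river]
river: ρ → (-1,5,1)
ρ-cycle length = 2 (tail of 2 descent steps not counted)

2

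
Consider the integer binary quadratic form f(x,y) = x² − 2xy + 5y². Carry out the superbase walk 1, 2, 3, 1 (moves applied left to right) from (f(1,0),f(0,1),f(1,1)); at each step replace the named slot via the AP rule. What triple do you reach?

start (1,5,4) = (f(1,0),f(0,1),f(1,1))
replace slot 1: 2·(5+4) − 1 = 17 → (17,5,4)
replace slot 2: 2·(17+4) − 5 = 37 → (17,37,4)
replace slot 3: 2·(17+37) − 4 = 104 → (17,37,104)
replace slot 1: 2·(37+104) − 17 = 265 → (265,37,104)

265,37,104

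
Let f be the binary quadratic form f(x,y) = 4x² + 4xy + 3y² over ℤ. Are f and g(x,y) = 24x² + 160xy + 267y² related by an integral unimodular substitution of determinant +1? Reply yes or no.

D₁ = -32, D₂ = -32
f: flip: (4,4,3)→(3,-4,4)
f: translate: b→2 (≡-4 mod 6), so (3,-4,4)→(3,2,3)
f: reduced (well bottom): (3,2,3) with a≤c, −a<b≤a
g: translate: b→16 (≡160 mod 48), so (24,160,267)→(24,16,3)
g: flip: (24,16,3)→(3,-16,24)
g: translate: b→2 (≡-16 mod 6), so (3,-16,24)→(3,2,3)
g: reduced (well bottom): (3,2,3) with a≤c, −a<b≤a
reduced forms (3, 2, 3) vs (3, 2, 3) ⇒ equivalent

yes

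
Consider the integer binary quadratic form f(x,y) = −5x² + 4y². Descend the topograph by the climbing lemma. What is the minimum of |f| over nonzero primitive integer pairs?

descent: ρ → (4,8,-1)  [lands on river]
river: ρ → (-1,8,4)
closes: descent 1, river 2
min |a| on river = 1

1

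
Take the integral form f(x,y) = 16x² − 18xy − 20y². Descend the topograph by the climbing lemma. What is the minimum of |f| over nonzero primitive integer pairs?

descent: ρ → (-20,18,16)  [lands on river]
river: ρ → (16,14,-22)
river: ρ → (-22,30,8)
river: ρ → (8,34,-14)
river: ρ → (-14,22,20)
river: ρ → (20,18,-16)
river: ρ → (-16,14,22)
river: ρ → (22,30,-8)
river: ρ → (-8,34,14)
river: ρ → (14,22,-20)
closes: descent 1, river 10
min |a| on river = 8

8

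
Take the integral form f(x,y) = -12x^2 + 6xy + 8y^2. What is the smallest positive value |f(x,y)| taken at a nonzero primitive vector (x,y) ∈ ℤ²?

river: ρ → (8,10,-10)
river: ρ → (-10,10,8)
river: ρ → (8,6,-12)
river: ρ → (-12,18,2)
river: ρ → (2,18,-12)
river: ρ → (-12,6,8)
closes: descent 0, river 6
min |a| on river = 2

2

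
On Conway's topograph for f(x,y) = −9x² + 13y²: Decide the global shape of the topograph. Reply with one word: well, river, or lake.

D = b²−4ac = 0² − 4·(-9)·13 = 468
D > 0 non-square ⇒ indefinite ⇒ periodic river

river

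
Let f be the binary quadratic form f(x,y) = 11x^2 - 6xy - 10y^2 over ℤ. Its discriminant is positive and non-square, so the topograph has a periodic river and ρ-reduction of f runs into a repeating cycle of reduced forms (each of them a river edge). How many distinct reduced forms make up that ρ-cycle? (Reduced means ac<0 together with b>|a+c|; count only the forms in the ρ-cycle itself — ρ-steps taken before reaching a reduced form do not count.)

D = 476, ⌊√D⌋ = 21
descent: ρ → (-10,6,11)  [lands on river]
river: ρ → (11,16,-5)
river: ρ → (-5,14,14)
river: ρ → (14,14,-5)
river: ρ → (-5,16,11)
river: ρ → (11,6,-10)
river: ρ → (-10,14,7)
river: ρ → (7,14,-10)
ρ-cycle length = 8 (tail of 1 descent step not counted)

8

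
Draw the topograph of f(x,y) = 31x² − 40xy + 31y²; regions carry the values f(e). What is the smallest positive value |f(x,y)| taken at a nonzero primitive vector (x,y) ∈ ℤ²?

translate: b→22 (≡-40 mod 62), so (31,-40,31)→(31,22,22)
flip: (31,22,22)→(22,-22,31)
translate: b→22 (≡-22 mod 44), so (22,-22,31)→(22,22,31)
reduced (well bottom): (22,22,31) with a≤c, −a<b≤a
well minimum = a = 22

22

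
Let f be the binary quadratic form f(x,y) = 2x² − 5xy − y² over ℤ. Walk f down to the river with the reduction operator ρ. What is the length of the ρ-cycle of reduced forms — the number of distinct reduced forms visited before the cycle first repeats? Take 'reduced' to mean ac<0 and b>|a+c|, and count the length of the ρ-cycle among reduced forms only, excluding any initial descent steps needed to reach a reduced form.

D = 33, ⌊√D⌋ = 5
descent: ρ → (-1,5,2)  [lands on river]
river: ρ → (2,3,-3)
river: ρ → (-3,3,2)
river: ρ → (2,5,-1)
ρ-cycle length = 4 (tail of 1 descent step not counted)

4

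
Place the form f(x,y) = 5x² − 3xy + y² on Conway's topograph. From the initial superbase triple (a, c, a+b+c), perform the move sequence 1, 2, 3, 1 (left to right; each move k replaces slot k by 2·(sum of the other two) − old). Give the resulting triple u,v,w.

start (5,1,3) = (f(1,0),f(0,1),f(1,1))
replace slot 1: 2·(1+3) − 5 = 3 → (3,1,3)
replace slot 2: 2·(3+3) − 1 = 11 → (3,11,3)
replace slot 3: 2·(3+11) − 3 = 25 → (3,11,25)
replace slot 1: 2·(11+25) − 3 = 69 → (69,11,25)

69,11,25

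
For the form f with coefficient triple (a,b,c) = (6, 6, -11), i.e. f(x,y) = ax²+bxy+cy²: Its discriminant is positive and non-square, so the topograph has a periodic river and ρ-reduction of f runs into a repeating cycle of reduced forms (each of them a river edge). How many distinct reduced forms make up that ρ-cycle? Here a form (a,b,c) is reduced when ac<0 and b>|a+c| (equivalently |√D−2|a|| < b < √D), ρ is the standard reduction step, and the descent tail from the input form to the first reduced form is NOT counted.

D = 300, ⌊√D⌋ = 17
river: ρ → (-11,16,1)
river: ρ → (1,16,-11)
river: ρ → (-11,6,6)
river: ρ → (6,6,-11)
ρ-cycle length = 4 (tail of 0 descent steps not counted)

4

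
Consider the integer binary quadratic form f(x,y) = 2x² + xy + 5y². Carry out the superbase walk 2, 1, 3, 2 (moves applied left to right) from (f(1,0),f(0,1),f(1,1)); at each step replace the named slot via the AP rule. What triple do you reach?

start (2,5,8) = (f(1,0),f(0,1),f(1,1))
replace slot 2: 2·(2+8) − 5 = 15 → (2,15,8)
replace slot 1: 2·(15+8) − 2 = 44 → (44,15,8)
replace slot 3: 2·(44+15) − 8 = 110 → (44,15,110)
replace slot 2: 2·(44+110) − 15 = 293 → (44,293,110)

44,293,110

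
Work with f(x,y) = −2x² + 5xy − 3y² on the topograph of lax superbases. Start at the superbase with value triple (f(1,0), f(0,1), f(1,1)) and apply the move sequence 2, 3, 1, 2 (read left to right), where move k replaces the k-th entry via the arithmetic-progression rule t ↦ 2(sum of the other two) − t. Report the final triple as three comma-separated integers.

start (-2,-3,0) = (f(1,0),f(0,1),f(1,1))
replace slot 2: 2·((-2)+0) − (-3) = -1 → (-2,-1,0)
replace slot 3: 2·((-2)+(-1)) − 0 = -6 → (-2,-1,-6)
replace slot 1: 2·((-1)+(-6)) − (-2) = -12 → (-12,-1,-6)
replace slot 2: 2·((-12)+(-6)) − (-1) = -35 → (-12,-35,-6)

-12,-35,-6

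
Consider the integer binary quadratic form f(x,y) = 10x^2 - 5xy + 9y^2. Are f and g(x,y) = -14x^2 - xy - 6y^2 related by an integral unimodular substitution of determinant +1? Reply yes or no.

D₁ = -335, D₂ = -335
f: flip: (10,-5,9)→(9,5,10)
f: reduced (well bottom): (9,5,10) with a≤c, −a<b≤a
g is negative-definite; reduce −g:
−g: flip: (14,1,6)→(6,-1,14)
−g: reduced (well bottom): (6,-1,14) with a≤c, −a<b≤a
flip sign back: reduced form of g is (-6,1,-14)
reduced forms (9, 5, 10) vs (-6, 1, -14) ⇒ inequivalent

no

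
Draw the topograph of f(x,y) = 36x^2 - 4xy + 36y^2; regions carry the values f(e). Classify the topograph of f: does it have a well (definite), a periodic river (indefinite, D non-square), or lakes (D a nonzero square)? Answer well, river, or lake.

D = b²−4ac = (-4)² − 4·36·36 = -5168
D < 0 ⇒ definite ⇒ every region one sign ⇒ single well

well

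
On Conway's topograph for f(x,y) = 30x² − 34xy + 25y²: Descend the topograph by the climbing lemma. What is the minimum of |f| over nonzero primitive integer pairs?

translate: b→26 (≡-34 mod 60), so (30,-34,25)→(30,26,21)
flip: (30,26,21)→(21,-26,30)
translate: b→16 (≡-26 mod 42), so (21,-26,30)→(21,16,25)
reduced (well bottom): (21,16,25) with a≤c, −a<b≤a
well minimum = a = 21

21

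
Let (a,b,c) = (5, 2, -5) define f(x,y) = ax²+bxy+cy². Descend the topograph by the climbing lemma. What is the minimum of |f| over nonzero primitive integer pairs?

river: ρ → (-5,8,2)
river: ρ → (2,8,-5)
river: ρ → (-5,2,5)
river: ρ → (5,8,-2)
river: ρ → (-2,8,5)
river: ρ → (5,2,-5)
closes: descent 0, river 6
min |a| on river = 2

2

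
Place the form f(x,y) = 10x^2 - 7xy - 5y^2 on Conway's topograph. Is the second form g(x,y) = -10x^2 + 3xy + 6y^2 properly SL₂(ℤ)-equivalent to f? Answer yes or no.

D₁ = 249, D₂ = 249
river cycle of f (length 16): (-5, 7, 10), (10, 13, -2), (-2, 15, 3), (3, 15, -2), (-2, 13, 10), (10, 7, -5), (-5, 13, 4), (4, 11, -8), (-8, 5, 7), (7, 9, -6), … (6 more)
river cycle of g (length 16): (6, 9, -7), (-7, 5, 8), (8, 11, -4), (-4, 13, 5), (5, 7, -10), (-10, 13, 2), (2, 15, -3), (-3, 15, 2), (2, 13, -10), (-10, 7, 5), … (6 more)
cycles differ ⇒ inequivalent

no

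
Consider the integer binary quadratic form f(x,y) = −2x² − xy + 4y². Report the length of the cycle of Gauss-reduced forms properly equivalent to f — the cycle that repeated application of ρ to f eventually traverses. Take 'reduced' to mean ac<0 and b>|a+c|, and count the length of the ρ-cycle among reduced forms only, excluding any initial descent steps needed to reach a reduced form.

D = 33, ⌊√D⌋ = 5
descent: ρ → (4,1,-2)
descent: ρ → (-2,3,3)  [lands on river]
river: ρ → (3,3,-2)
river: ρ → (-2,5,1)
river: ρ → (1,5,-2)
ρ-cycle length = 4 (tail of 2 descent steps not counted)

4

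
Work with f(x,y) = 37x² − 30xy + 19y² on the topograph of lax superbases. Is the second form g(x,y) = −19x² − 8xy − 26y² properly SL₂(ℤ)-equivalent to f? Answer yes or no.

D₁ = -1912, D₂ = -1912
f: flip: (37,-30,19)→(19,30,37)
f: translate: b→-8 (≡30 mod 38), so (19,30,37)→(19,-8,26)
f: reduced (well bottom): (19,-8,26) with a≤c, −a<b≤a
g is negative-definite; reduce −g:
−g: reduced (well bottom): (19,8,26) with a≤c, −a<b≤a
flip sign back: reduced form of g is (-19,-8,-26)
reduced forms (19, -8, 26) vs (-19, -8, -26) ⇒ inequivalent

no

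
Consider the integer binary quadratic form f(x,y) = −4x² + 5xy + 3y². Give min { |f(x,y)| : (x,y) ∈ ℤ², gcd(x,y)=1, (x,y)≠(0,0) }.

river: ρ → (3,7,-2)
river: ρ → (-2,5,6)
river: ρ → (6,7,-1)
river: ρ → (-1,7,6)
river: ρ → (6,5,-2)
river: ρ → (-2,7,3)
river: ρ → (3,5,-4)
river: ρ → (-4,3,4)
river: ρ → (4,5,-3)
river: ρ → (-3,7,2)
river: ρ → (2,5,-6)
river: ρ → (-6,7,1)
river: ρ → (1,7,-6)
river: ρ → (-6,5,2)
river: ρ → (2,7,-3)
river: ρ → (-3,5,4)
river: ρ → (4,3,-4)
river: ρ → (-4,5,3)
closes: descent 0, river 18
min |a| on river = 1

1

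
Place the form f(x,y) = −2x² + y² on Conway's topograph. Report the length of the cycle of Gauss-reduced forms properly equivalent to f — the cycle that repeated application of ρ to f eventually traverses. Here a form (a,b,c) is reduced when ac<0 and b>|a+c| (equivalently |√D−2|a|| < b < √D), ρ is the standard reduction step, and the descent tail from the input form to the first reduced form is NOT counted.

D = 8, ⌊√D⌋ = 2
descent: ρ → (1,2,-1)  [lands on river]
river: ρ → (-1,2,1)
ρ-cycle length = 2 (tail of 1 descent step not counted)

2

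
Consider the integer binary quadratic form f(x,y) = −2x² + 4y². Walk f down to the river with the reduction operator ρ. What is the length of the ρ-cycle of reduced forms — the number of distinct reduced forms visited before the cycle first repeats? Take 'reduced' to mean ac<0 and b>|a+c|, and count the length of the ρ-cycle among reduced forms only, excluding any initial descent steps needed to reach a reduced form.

D = 32, ⌊√D⌋ = 5
descent: ρ → (4,0,-2)
descent: ρ → (-2,4,2)  [lands on river]
river: ρ → (2,4,-2)
ρ-cycle length = 2 (tail of 2 descent steps not counted)

2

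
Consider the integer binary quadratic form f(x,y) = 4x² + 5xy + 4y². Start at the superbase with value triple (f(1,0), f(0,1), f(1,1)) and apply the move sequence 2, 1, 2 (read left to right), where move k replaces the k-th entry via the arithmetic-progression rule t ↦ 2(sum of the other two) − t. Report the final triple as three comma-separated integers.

start (4,4,13) = (f(1,0),f(0,1),f(1,1))
replace slot 2: 2·(4+13) − 4 = 30 → (4,30,13)
replace slot 1: 2·(30+13) − 4 = 82 → (82,30,13)
replace slot 2: 2·(82+13) − 30 = 160 → (82,160,13)

82,160,13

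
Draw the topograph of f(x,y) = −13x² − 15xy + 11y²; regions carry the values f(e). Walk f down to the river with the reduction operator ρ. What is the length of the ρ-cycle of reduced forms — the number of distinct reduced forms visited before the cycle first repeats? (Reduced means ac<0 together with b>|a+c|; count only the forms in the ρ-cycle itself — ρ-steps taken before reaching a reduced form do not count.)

D = 797, ⌊√D⌋ = 28
descent: ρ → (11,15,-13)  [lands on river]
river: ρ → (-13,11,13)
river: ρ → (13,15,-11)
river: ρ → (-11,7,17)
river: ρ → (17,27,-1)
river: ρ → (-1,27,17)
river: ρ → (17,7,-11)
river: ρ → (-11,15,13)
river: ρ → (13,11,-13)
river: ρ → (-13,15,11)
river: ρ → (11,7,-17)
river: ρ → (-17,27,1)
river: ρ → (1,27,-17)
river: ρ → (-17,7,11)
ρ-cycle length = 14 (tail of 1 descent step not counted)

14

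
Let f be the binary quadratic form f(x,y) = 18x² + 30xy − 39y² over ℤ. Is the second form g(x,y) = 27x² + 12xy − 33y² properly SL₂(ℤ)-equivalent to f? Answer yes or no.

D₁ = 3708, D₂ = 3708
river cycle of f (length 12): (-39, 48, 9), (9, 60, -3), (-3, 60, 9), (9, 48, -39), (-39, 30, 18), (18, 42, -27), (-27, 12, 33), (33, 54, -6), (-6, 54, 33), (33, 12, -27), … (2 more)
river cycle of g (length 12): (-33, 54, 6), (6, 54, -33), (-33, 12, 27), (27, 42, -18), (-18, 30, 39), (39, 48, -9), (-9, 60, 3), (3, 60, -9), (-9, 48, 39), (39, 30, -18), … (2 more)
cycles differ ⇒ inequivalent

no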